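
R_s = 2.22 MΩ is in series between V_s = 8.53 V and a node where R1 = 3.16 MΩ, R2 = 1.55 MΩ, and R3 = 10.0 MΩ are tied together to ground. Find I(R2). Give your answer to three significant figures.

I ≈ 1.64 µA

Equivalent of the parallel group: R_p = 0.9420 MΩ.
V_A = 8.53 × 0.9420/3.162 = 2.541 V.
I(R2) = V_A / R2 = 2.541/1.55 = 1.639 µA.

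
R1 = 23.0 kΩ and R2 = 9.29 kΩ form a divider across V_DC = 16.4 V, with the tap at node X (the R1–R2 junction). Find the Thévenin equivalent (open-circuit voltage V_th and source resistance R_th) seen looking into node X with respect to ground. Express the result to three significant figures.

With X open, the divider is unloaded: V_th = 16.4 × 9.29/32.29 = 4.718 V.
Looking into X with the source shorted: R_th = R1·R2/(R1+R2) = 23.00 × 9.29/32.29 = 6.617 kΩ.

V_th ≈ 4.72 V, R_th ≈ 6.62 kΩ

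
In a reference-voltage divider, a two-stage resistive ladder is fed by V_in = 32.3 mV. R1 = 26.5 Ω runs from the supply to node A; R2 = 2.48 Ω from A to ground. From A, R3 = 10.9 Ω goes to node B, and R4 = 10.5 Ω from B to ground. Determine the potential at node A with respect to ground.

The second stage (R3 + R4 = 21.40 Ω) loads node A in parallel with R2.
Effective lower resistance at A: R2 ‖ 21.40 = 2.222 Ω.
So V_A = 32.3 × 0.07738 = 2.499 mV.

V_A ≈ 2.50 mV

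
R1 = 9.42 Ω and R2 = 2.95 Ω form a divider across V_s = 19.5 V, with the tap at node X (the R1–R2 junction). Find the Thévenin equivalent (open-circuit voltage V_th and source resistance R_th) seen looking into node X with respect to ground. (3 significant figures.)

V_th ≈ 4.65 V, R_th ≈ 2.25 Ω

Open-circuit (no load on X): V_th = V_s · R2/(R1 + R2) = 19.5 × 2.95/(9.420 + 2.95) = 4.650 V.
With V_s suppressed (replaced by a short), R_th = R1 ‖ R2 = (9.420 × 2.95)/(9.420 + 2.95) = 2.246 Ω.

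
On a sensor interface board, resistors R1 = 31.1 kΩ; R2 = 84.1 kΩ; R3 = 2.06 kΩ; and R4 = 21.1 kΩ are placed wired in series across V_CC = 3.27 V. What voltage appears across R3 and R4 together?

ΣR = 31.1 + 84.1 + 2.06 + 21.1 = 138.4 kΩ.
R_{R3..R4} = 2.06 + 21.1 = 23.16 kΩ.
Voltage divider: V = V_CC · (23.16 / 138.4) = 3.27 × 0.1674 = 0.5474 V.

V ≈ 0.547 V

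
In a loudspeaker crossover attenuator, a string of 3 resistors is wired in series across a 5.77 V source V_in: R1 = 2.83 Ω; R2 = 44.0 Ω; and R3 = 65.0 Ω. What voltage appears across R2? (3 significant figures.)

Total series resistance ΣR = 2.83 + 44.0 + 65.0 = 111.8 Ω.
Voltage divider: V = V_in · (44.00 / 111.8) = 5.77 × 0.3935 = 2.270 V.

V ≈ 2.27 V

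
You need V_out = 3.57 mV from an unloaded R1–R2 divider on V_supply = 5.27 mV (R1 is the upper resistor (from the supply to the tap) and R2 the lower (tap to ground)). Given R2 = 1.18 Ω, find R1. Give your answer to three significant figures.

R1 ≈ 0.562 Ω

Required fraction k = V_out/V_supply = 0.6774.
R1 = R2·(1/k − 1) = 1.18 × 0.4762 = 0.5619 Ω.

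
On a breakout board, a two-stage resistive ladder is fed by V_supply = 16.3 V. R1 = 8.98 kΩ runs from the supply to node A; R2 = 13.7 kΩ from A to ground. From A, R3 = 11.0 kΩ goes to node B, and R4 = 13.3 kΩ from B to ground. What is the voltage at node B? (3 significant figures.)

V_B ≈ 4.41 V

The second stage (R3 + R4 = 24.30 kΩ) loads node A in parallel with R2.
R2 ‖ (R3+R4) = 8.761 kΩ.
First divider: V_A = V_supply · 8.761/(8.98 + 8.761) = 8.049 V.
Stage 2 is unloaded, so V_B = V_A · R4/(R3+R4) = 8.049 × 13.3/24.30 = 4.406 V.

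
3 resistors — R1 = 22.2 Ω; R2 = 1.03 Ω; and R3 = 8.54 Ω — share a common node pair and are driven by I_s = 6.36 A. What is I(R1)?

I ≈ 0.253 A

Total conductance ΣG = 1/22.2 + 1/1.03 + 1/8.54 = 1.133 (units of 1/Ω).
R1 takes the fraction G_k/ΣG = 0.04505/1.133 = 0.03976, so I = 6.36 × 0.03976 = 0.2529 A.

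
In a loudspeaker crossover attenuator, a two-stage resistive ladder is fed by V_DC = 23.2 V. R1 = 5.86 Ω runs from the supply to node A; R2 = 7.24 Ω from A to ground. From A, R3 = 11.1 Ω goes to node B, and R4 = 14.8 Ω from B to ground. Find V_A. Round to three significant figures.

V_A ≈ 11.4 V

The second stage (R3 + R4 = 25.90 Ω) loads node A in parallel with R2.
R2 ‖ (R3+R4) = 5.658 Ω.
So V_A = 23.2 × 0.4912 = 11.40 V.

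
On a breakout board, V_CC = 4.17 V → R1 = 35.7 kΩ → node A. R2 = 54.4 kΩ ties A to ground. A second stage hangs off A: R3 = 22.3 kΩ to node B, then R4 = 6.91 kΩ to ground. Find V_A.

V_A ≈ 1.45 V

Looking into the second stage from A: R3 + R4 = 29.21 kΩ appears in parallel with R2.
R2 ‖ (R3+R4) = 19.01 kΩ.
First divider: V_A = V_CC · 19.01/(35.7 + 19.01) = 1.449 V.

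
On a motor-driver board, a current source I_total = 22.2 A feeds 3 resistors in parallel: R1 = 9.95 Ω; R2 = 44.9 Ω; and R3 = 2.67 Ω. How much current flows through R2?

ΣG = 1/9.95 + 1/44.9 + 1/2.67 = 0.4973.
By the current-divider rule, I = I_total · G_k/ΣG = 22.2 × 0.04478 = 0.9942 A.

I ≈ 0.994 A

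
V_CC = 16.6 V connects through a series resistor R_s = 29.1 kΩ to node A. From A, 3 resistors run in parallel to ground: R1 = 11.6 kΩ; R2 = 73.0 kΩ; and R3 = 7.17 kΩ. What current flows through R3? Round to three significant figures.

I ≈ 0.291 mA

Combine the parallel branches: R_p = (1/11.6 + 1/73.0 + 1/7.17)⁻¹ = 4.178 kΩ.
V_A by voltage divider: V_A = 16.6 × 4.178/(29.1 + 4.178) = 2.084 V.
Branch current I = V_A/R3 = 2.084/7.17 = 0.2906 mA.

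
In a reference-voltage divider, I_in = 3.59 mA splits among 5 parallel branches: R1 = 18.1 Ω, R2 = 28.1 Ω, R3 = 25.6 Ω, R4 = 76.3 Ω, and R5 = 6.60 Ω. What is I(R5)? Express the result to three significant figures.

I ≈ 1.85 mA

Conductances: ΣG = 1/18.1 + 1/28.1 + 1/25.6 + 1/76.3 + 1/6.60 = 0.2945 (1/Ω).
By the current-divider rule, I = I_in · G_k/ΣG = 3.59 × 0.5144 = 1.847 mA.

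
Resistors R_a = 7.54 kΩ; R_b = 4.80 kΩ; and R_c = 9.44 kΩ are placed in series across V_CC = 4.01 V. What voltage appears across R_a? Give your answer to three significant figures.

ΣR = 7.54 + 4.80 + 9.44 = 21.78 kΩ.
By the voltage-divider rule, V = 4.01 × 7.540/21.78 = 1.388 V.

V ≈ 1.39 V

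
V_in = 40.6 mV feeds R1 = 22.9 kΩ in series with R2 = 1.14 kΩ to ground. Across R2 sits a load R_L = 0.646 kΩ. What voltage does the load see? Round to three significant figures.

The load sits in parallel with R2, giving an effective lower resistance R2' = R2·R_L/(R2+R_L) = 0.4123 kΩ.
Then V_out = V_in · R2'/(R1 + R2') = 40.6 × 0.4123/23.31 = 0.7181 mV.

V_out ≈ 0.718 mV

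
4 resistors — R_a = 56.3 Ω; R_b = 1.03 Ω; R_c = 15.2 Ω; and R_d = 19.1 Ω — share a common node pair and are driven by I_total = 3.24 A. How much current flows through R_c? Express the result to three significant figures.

Total conductance ΣG = 1/56.3 + 1/1.03 + 1/15.2 + 1/19.1 = 1.107 (units of 1/Ω).
Current divider: I(R_c) = I_total · G_k/ΣG = 3.24 × (0.06579/1.107) = 3.24 × 0.05944 = 0.1926 A.

I ≈ 0.193 A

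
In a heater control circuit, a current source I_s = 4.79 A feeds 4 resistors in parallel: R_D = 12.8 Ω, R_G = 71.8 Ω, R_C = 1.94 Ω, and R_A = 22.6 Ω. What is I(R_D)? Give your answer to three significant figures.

Conductances: ΣG = 1/12.8 + 1/71.8 + 1/1.94 + 1/22.6 = 0.6518 (1/Ω).
By the current-divider rule, I = I_s · G_k/ΣG = 4.79 × 0.1199 = 0.5742 A.

I ≈ 0.574 A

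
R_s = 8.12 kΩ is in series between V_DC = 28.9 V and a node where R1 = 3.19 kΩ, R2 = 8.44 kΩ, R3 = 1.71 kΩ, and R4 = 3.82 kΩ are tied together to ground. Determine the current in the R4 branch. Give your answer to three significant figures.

I ≈ 0.665 mA

Equivalent of the parallel group: R_p = 0.7821 kΩ.
Node voltage V_A = V_DC · R_p/(R_s + R_p) = 28.9 × 0.08786 = 2.539 V.
Branch current I = V_A/R4 = 2.539/3.82 = 0.6647 mA.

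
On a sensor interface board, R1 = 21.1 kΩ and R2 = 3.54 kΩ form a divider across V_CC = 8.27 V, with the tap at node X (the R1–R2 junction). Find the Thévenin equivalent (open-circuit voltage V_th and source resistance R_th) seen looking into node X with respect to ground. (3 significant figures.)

V_th ≈ 1.19 V, R_th ≈ 3.03 kΩ

With X open, the divider is unloaded: V_th = 8.27 × 3.54/24.64 = 1.188 V.
Zeroing V_CC shorts the top of R1 to ground, so R_th = R1 ‖ R2 = 3.031 kΩ.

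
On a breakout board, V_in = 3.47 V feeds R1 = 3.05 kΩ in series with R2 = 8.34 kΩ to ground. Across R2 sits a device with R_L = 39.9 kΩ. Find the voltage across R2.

R2 ‖ R_L = (8.34 × 39.9)/(8.34 + 39.9) = 6.898 kΩ.
Then V_out = V_in · R2'/(R1 + R2') = 3.47 × 6.898/9.948 = 2.406 V.

V_out ≈ 2.41 V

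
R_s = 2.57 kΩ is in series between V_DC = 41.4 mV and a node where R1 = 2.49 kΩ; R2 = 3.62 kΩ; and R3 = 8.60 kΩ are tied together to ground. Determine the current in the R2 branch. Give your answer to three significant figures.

I ≈ 3.76 µA

Parallel bank: R_p = 1/(1/2.49 + 1/3.62 + 1/8.60) = 1.259 kΩ.
V_A = 41.4 × 1.259/3.829 = 13.61 mV.
Branch current I = V_A/R2 = 13.61/3.62 = 3.761 µA.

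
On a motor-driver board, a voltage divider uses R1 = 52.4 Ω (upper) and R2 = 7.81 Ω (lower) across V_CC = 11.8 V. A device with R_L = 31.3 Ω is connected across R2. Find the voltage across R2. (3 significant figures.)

V_out ≈ 1.26 V

R2 ‖ R_L = (7.81 × 31.3)/(7.81 + 31.3) = 6.250 Ω.
Then V_out = V_CC · R2'/(R1 + R2') = 11.8 × 6.250/58.65 = 1.258 V.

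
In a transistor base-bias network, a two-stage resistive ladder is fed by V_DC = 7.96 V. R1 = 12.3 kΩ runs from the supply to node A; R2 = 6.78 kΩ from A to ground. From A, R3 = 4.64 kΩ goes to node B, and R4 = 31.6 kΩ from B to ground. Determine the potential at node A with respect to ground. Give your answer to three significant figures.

Looking into the second stage from A: R3 + R4 = 36.24 kΩ appears in parallel with R2.
Effective lower resistance at A: R2 ‖ 36.24 = 5.711 kΩ.
First divider: V_A = V_DC · 5.711/(12.3 + 5.711) = 2.524 V.

V_A ≈ 2.52 V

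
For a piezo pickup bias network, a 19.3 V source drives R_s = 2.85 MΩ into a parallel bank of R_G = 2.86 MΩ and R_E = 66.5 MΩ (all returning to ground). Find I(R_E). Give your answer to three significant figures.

I ≈ 0.142 µA

Parallel bank: R_p = 1/(1/2.86 + 1/66.5) = 2.742 MΩ.
V_A = 19.3 × 2.742/5.592 = 9.464 V.
Branch current I = V_A/R_E = 9.464/66.5 = 0.1423 µA.
(Check via current divider: I_total = 3.451 µA; share G_k/ΣG = 0.04123 → same result.)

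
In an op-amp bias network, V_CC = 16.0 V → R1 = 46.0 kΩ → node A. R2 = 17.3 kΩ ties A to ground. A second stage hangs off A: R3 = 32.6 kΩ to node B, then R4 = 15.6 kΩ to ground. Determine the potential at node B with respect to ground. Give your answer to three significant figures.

V_B ≈ 1.12 V

The second stage (R3 + R4 = 48.20 kΩ) loads node A in parallel with R2.
R2 ‖ (R3+R4) = 12.73 kΩ.
First divider: V_A = V_CC · 12.73/(46.0 + 12.73) = 3.468 V.
Stage 2 is unloaded, so V_B = V_A · R4/(R3+R4) = 3.468 × 15.6/48.20 = 1.122 V.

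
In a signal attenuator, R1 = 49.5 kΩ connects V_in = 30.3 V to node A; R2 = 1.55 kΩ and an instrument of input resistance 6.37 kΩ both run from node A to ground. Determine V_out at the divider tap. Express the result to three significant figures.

The load sits in parallel with R2, giving an effective lower resistance R2' = R2·R_L/(R2+R_L) = 1.247 kΩ.
Then V_out = V_in · R2'/(R1 + R2') = 30.3 × 1.247/50.75 = 0.7444 V.

V_out ≈ 0.744 V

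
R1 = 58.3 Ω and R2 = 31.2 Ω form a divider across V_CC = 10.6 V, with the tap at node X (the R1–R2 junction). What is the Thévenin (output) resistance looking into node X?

R_th ≈ 20.3 Ω

With V_CC suppressed (replaced by a short), R_th = R1 ‖ R2 = (58.30 × 31.2)/(58.30 + 31.2) = 20.32 Ω.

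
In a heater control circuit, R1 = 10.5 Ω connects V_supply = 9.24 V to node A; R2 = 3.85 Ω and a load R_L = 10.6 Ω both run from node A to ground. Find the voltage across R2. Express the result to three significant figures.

First combine the lower leg with the load: R2 ‖ R_L = 2.824 Ω.
Voltage divider with the loaded lower leg: V_out = 9.24 × 2.824/(10.5 + 2.824) = 9.24 × 0.2120 = 1.959 V.

V_out ≈ 1.96 V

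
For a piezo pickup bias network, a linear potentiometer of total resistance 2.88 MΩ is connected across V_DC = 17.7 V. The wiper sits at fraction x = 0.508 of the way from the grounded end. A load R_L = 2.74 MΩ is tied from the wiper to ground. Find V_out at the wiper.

The pot divides into 1.417 MΩ above the wiper and 1.463 MΩ below.
R_L loads the lower segment: effective lower R = 0.9538 MΩ.
Then V_out = V_DC · 0.9538/(1.417 + 0.9538) = 7.121 V.

V_out ≈ 7.12 V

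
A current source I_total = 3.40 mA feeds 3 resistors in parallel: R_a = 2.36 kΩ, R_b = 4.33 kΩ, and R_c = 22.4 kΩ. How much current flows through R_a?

Total conductance ΣG = 1/2.36 + 1/4.33 + 1/22.4 = 0.6993 (units of 1/kΩ).
R_a takes the fraction G_k/ΣG = 0.4237/0.6993 = 0.6059, so I = 3.40 × 0.6059 = 2.060 mA.

I ≈ 2.06 mA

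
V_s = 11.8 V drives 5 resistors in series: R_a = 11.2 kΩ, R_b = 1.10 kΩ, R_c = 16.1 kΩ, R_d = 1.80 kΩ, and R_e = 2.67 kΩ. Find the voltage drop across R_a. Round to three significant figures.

Series total: ΣR = 11.2 + 1.10 + 16.1 + 1.80 + 2.67 = 32.87 kΩ.
Voltage divider: V = V_s · (11.20 / 32.87) = 11.8 × 0.3407 = 4.021 V.

V ≈ 4.02 V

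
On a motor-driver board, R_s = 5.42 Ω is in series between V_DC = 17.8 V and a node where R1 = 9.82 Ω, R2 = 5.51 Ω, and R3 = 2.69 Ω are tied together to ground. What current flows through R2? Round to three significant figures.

Equivalent of the parallel group: R_p = 1.527 Ω.
V_A = 17.8 × 1.527/6.947 = 3.912 V.
I(R2) = V_A / R2 = 3.912/5.51 = 0.7099 A.
(Equivalently: I_total = 2.562 A, then current-divider fraction G_k/ΣG = 0.2771.)

I ≈ 0.710 A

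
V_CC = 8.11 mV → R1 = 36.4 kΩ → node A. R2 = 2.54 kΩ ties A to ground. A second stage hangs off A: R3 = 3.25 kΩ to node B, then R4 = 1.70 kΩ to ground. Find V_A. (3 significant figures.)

Looking into the second stage from A: R3 + R4 = 4.950 kΩ appears in parallel with R2.
R2 ‖ (R3+R4) = 1.679 kΩ.
First divider: V_A = V_CC · 1.679/(36.4 + 1.679) = 0.3575 mV.

V_A ≈ 0.358 mV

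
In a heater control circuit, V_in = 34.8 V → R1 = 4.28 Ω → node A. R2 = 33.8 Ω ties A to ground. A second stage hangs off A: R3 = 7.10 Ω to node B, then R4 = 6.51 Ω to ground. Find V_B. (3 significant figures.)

V_B ≈ 11.6 V

Looking into the second stage from A: R3 + R4 = 13.61 Ω appears in parallel with R2.
Effective lower resistance at A: R2 ‖ 13.61 = 9.703 Ω.
First divider: V_A = V_in · 9.703/(4.28 + 9.703) = 24.15 V.
Then the unloaded second divider: V_B = V_A × R4/(R3+R4) = 24.15 × 0.4783 = 11.55 V.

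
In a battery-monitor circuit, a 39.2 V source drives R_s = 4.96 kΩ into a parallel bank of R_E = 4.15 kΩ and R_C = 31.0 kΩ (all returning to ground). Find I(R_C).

I ≈ 0.537 mA

Combine the parallel branches: R_p = (1/4.15 + 1/31.0)⁻¹ = 3.660 kΩ.
V_A by voltage divider: V_A = 39.2 × 3.660/(4.96 + 3.660) = 16.64 V.
I(R_C) = V_A / R_C = 16.64/31.0 = 0.5369 mA.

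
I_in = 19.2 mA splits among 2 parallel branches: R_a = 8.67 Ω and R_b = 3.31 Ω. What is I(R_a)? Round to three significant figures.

I ≈ 5.30 mA

For two parallel branches, I_k = I_in · (other R)/(sum of R).
So I = 19.2 × 3.31/11.98 = 5.305 mA.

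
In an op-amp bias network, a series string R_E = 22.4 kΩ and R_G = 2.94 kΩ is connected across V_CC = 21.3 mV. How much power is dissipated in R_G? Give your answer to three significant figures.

P ≈ 2.08 nW

Series current I = V_CC/ΣR = 21.3/25.34 = 0.8406 µA.
P(R_G) = I²·R_G = (0.8406)² × 2.94 = 2.077 nW.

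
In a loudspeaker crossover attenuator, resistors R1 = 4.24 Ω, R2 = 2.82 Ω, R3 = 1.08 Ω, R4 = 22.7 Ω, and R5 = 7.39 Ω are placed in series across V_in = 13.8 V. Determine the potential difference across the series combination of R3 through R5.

ΣR = 4.24 + 2.82 + 1.08 + 22.7 + 7.39 = 38.23 Ω.
R_{R3..R5} = 1.08 + 22.7 + 7.39 = 31.17 Ω.
By the voltage-divider rule, V = 13.8 × 31.17/38.23 = 11.25 V.

V ≈ 11.3 V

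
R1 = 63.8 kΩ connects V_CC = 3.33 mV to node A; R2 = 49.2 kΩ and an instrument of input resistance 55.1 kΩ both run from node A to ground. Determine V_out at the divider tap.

V_out ≈ 0.964 mV

First combine the lower leg with the load: R2 ‖ R_L = 25.99 kΩ.
Then V_out = V_CC · R2'/(R1 + R2') = 3.33 × 25.99/89.79 = 0.9639 mV.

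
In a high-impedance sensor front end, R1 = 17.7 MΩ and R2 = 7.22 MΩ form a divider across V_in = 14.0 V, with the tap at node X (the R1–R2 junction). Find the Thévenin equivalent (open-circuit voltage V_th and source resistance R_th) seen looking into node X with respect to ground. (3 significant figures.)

V_th ≈ 4.06 V, R_th ≈ 5.13 MΩ

V_th is the unloaded tap voltage: V_in · R2/(R1+R2) = 14.0 × 0.2897 = 4.056 V.
Zeroing V_in shorts the top of R1 to ground, so R_th = R1 ‖ R2 = 5.128 MΩ.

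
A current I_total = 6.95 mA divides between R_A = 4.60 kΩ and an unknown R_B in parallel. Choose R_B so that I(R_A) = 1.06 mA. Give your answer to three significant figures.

In a two-way split, I_A/I_total = R_B/(R_A + R_B).
With f = 0.1525, R_B = R_A · f/(1−f) = 4.60 × 0.1800 = 0.8278 kΩ.

R_B ≈ 0.828 kΩ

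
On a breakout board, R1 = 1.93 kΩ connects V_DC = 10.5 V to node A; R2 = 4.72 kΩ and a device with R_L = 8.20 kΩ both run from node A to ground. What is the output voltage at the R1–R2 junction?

R2 ‖ R_L = (4.72 × 8.20)/(4.72 + 8.20) = 2.996 kΩ.
Then V_out = V_DC · R2'/(R1 + R2') = 10.5 × 2.996/4.926 = 6.386 V.
(Unloaded it would be 7.45 V; the load pulls it down.)

V_out ≈ 6.39 V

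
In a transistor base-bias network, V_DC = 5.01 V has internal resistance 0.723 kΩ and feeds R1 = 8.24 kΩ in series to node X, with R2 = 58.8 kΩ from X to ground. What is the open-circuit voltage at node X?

R1' = 0.723 + 8.24 = 8.963 kΩ (source resistance + R1).
With X open, the divider is unloaded: V_th = 5.01 × 58.8/67.76 = 4.347 V.

V_th ≈ 4.35 V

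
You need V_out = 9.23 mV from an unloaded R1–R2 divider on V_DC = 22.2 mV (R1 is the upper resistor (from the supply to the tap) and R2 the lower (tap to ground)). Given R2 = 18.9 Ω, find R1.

R1 ≈ 26.6 Ω

V_out/V_DC = R2/(R1+R2) = 0.4158.
R1 = R2·(1/k − 1) = 18.9 × 1.405 = 26.56 Ω.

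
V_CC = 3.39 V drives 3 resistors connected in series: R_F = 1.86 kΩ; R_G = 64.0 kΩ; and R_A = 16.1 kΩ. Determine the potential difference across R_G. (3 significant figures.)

V ≈ 2.65 V

Series total: ΣR = 1.86 + 64.0 + 16.1 = 81.96 kΩ.
Voltage divider: V = V_CC · (64.00 / 81.96) = 3.39 × 0.7809 = 2.647 V.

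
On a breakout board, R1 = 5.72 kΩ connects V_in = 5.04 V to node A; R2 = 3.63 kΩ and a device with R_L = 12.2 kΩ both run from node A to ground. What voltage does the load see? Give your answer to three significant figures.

The load sits in parallel with R2, giving an effective lower resistance R2' = R2·R_L/(R2+R_L) = 2.798 kΩ.
Voltage divider with the loaded lower leg: V_out = 5.04 × 2.798/(5.72 + 2.798) = 5.04 × 0.3284 = 1.655 V.

V_out ≈ 1.66 V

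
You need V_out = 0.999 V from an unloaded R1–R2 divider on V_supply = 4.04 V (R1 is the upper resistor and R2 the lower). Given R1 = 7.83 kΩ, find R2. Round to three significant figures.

R2 ≈ 2.57 kΩ

V_out/V_supply = R2/(R1+R2) = 0.2473.
R2 = R1 · 0.2473/(1 − 0.2473) = 2.572 kΩ.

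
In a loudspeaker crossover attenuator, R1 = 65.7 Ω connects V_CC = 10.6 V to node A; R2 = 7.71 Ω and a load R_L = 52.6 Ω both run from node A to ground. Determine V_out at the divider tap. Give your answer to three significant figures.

V_out ≈ 0.984 V

The load sits in parallel with R2, giving an effective lower resistance R2' = R2·R_L/(R2+R_L) = 6.724 Ω.
Voltage divider with the loaded lower leg: V_out = 10.6 × 6.724/(65.7 + 6.724) = 10.6 × 0.09285 = 0.9842 V.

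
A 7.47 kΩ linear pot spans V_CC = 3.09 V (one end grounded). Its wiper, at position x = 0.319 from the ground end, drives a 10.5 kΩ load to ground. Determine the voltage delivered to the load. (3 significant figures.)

Split the track: R_lower = x·R_p = 2.383 kΩ, R_upper = (1−x)·R_p = 5.087 kΩ.
Lower segment in parallel with the load: 2.383 ‖ 10.5 = 1.942 kΩ.
Then V_out = V_CC · 1.942/(5.087 + 1.942) = 0.8538 V.

V_out ≈ 0.854 V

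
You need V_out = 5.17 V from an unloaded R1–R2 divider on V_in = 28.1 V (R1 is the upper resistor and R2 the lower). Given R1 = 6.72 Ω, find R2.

Required fraction k = V_out/V_in = 0.1840.
R2 = R1 · 0.1840/(1 − 0.1840) = 1.515 Ω.

R2 ≈ 1.52 Ω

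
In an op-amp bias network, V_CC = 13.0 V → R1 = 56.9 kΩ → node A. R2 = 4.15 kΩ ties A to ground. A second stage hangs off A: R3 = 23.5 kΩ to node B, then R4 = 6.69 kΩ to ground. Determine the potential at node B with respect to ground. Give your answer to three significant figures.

V_B ≈ 0.174 V

Node A sees R2 in parallel with the series input of stage 2, R3 + R4 = 30.19 kΩ.
Effective lower resistance at A: R2 ‖ 30.19 = 3.648 kΩ.
First divider: V_A = V_CC · 3.648/(56.9 + 3.648) = 0.7833 V.
Stage 2 is unloaded, so V_B = V_A · R4/(R3+R4) = 0.7833 × 6.69/30.19 = 0.1736 V.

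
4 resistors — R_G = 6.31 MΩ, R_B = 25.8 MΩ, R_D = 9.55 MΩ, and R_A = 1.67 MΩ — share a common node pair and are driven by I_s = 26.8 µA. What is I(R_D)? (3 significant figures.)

Total conductance ΣG = 1/6.31 + 1/25.8 + 1/9.55 + 1/1.67 = 0.9008 (units of 1/MΩ).
Current divider: I(R_D) = I_s · G_k/ΣG = 26.8 × (0.1047/0.9008) = 26.8 × 0.1162 = 3.115 µA.

I ≈ 3.12 µA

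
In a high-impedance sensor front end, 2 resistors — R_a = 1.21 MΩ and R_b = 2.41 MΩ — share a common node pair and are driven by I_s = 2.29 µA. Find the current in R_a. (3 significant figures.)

I ≈ 1.52 µA

Two-branch current divider: I_k = I_s · R_other/(R_1 + R_2).
I(R_a) = 2.29 × 2.41/(1.21 + 2.41) = 2.29 × 0.6657 = 1.525 µA.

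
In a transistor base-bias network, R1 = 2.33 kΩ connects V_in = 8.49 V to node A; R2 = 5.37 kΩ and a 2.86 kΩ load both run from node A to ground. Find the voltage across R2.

The load sits in parallel with R2, giving an effective lower resistance R2' = R2·R_L/(R2+R_L) = 1.866 kΩ.
Now apply the divider: V_out = 8.49 × 0.4447 = 3.776 V.
(Unloaded it would be 5.92 V; the load pulls it down.)

V_out ≈ 3.78 V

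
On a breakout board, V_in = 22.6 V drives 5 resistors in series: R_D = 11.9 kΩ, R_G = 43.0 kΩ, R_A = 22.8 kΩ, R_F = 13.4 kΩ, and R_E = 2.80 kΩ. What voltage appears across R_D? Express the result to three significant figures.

Series total: ΣR = 11.9 + 43.0 + 22.8 + 13.4 + 2.80 = 93.90 kΩ.
Voltage divider: V = V_in · (11.90 / 93.90) = 22.6 × 0.1267 = 2.864 V.

V ≈ 2.86 V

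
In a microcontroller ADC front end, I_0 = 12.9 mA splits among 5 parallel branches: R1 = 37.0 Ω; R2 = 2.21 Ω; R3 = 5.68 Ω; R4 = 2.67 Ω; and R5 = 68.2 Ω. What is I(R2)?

ΣG = 1/37.0 + 1/2.21 + 1/5.68 + 1/2.67 + 1/68.2 = 1.045.
Current divider: I(R2) = I_0 · G_k/ΣG = 12.9 × (0.4525/1.045) = 12.9 × 0.4331 = 5.587 mA.

I ≈ 5.59 mA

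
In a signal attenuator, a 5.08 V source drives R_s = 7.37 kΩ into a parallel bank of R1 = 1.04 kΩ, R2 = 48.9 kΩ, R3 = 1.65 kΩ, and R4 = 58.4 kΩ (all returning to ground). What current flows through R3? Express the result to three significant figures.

Combine the parallel branches: R_p = (1/1.04 + 1/48.9 + 1/1.65 + 1/58.4)⁻¹ = 0.6230 kΩ.
V_A by voltage divider: V_A = 5.08 × 0.6230/(7.37 + 0.6230) = 0.3959 V.
I(R3) = V_A / R3 = 0.3959/1.65 = 0.2400 mA.

I ≈ 0.240 mA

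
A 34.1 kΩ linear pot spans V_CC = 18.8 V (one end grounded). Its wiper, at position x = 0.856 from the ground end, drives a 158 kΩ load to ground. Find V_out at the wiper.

Lower segment x·R_p = 29.19 kΩ; upper segment (1−x)·R_p = 4.910 kΩ.
Lower segment in parallel with the load: 29.19 ‖ 158 = 24.64 kΩ.
V_out = 18.8 × 24.64/(4.910 + 24.64) = 15.68 V.

V_out ≈ 15.7 V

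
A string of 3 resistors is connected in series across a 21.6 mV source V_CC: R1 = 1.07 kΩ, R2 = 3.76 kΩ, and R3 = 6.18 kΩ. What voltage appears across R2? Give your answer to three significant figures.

V ≈ 7.38 mV

Total series resistance ΣR = 1.07 + 3.76 + 6.18 = 11.01 kΩ.
V = V_CC · R/ΣR = 21.6 × 0.3415 = 7.377 mV.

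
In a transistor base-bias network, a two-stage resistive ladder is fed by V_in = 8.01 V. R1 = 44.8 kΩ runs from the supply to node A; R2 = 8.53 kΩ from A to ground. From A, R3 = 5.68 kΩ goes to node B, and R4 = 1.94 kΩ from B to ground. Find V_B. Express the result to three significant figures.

V_B ≈ 0.168 V

Node A sees R2 in parallel with the series input of stage 2, R3 + R4 = 7.620 kΩ.
R2 ‖ (R3+R4) = 4.025 kΩ.
First divider: V_A = V_in · 4.025/(44.8 + 4.025) = 0.6603 V.
V_B = V_A × 0.2546 = 0.1681 V.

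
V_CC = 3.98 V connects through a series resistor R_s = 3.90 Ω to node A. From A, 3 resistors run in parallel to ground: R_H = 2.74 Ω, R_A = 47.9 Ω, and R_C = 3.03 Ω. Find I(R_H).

I ≈ 0.383 A

Combine the parallel branches: R_p = (1/2.74 + 1/47.9 + 1/3.03)⁻¹ = 1.397 Ω.
V_A by voltage divider: V_A = 3.98 × 1.397/(3.90 + 1.397) = 1.050 V.
I(R_H) = V_A / R_H = 1.050/2.74 = 0.3831 A.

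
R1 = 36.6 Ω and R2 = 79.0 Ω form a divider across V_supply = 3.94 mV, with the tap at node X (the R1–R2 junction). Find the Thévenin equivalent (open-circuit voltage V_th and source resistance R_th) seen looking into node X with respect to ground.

Open-circuit (no load on X): V_th = V_supply · R2/(R1 + R2) = 3.94 × 79.0/(36.60 + 79.0) = 2.693 mV.
Zeroing V_supply shorts the top of R1 to ground, so R_th = R1 ‖ R2 = 25.01 Ω.

V_th ≈ 2.69 mV, R_th ≈ 25.0 Ω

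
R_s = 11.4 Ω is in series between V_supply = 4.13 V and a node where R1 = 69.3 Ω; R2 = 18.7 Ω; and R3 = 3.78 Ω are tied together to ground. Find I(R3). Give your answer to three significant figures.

Equivalent of the parallel group: R_p = 3.008 Ω.
V_A = 4.13 × 3.008/14.41 = 0.8622 V.
I(R3) = V_A / R3 = 0.8622/3.78 = 0.2281 A.

I ≈ 0.228 A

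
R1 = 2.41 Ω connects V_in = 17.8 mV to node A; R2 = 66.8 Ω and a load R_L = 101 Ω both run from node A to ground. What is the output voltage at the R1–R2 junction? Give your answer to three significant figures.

V_out ≈ 16.8 mV

The load sits in parallel with R2, giving an effective lower resistance R2' = R2·R_L/(R2+R_L) = 40.21 Ω.
Now apply the divider: V_out = 17.8 × 0.9435 = 16.79 mV.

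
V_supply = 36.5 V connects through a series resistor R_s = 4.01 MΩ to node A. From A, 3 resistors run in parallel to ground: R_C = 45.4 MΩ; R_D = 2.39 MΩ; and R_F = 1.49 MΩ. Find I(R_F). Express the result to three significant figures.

Parallel bank: R_p = 1/(1/45.4 + 1/2.39 + 1/1.49) = 0.8996 MΩ.
Node voltage V_A = V_supply · R_p/(R_s + R_p) = 36.5 × 0.1832 = 6.688 V.
Branch current I = V_A/R_F = 6.688/1.49 = 4.489 µA.

I ≈ 4.49 µA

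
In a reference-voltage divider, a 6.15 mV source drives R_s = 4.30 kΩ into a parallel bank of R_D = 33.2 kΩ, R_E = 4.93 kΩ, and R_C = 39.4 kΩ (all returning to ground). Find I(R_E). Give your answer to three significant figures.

Parallel bank: R_p = 1/(1/33.2 + 1/4.93 + 1/39.4) = 3.871 kΩ.
V_A = 6.15 × 3.871/8.171 = 2.913 mV.
I(R_E) = V_A / R_E = 2.913/4.93 = 0.5910 µA.

I ≈ 0.591 µA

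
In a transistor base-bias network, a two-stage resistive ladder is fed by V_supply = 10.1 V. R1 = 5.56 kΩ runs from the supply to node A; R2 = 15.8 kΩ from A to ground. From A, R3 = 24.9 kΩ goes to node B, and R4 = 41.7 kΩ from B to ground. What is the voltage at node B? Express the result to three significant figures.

Looking into the second stage from A: R3 + R4 = 66.60 kΩ appears in parallel with R2.
Effective lower resistance at A: R2 ‖ 66.60 = 12.77 kΩ.
First divider: V_A = V_supply · 12.77/(5.56 + 12.77) = 7.036 V.
Stage 2 is unloaded, so V_B = V_A · R4/(R3+R4) = 7.036 × 41.7/66.60 = 4.406 V.

V_B ≈ 4.41 V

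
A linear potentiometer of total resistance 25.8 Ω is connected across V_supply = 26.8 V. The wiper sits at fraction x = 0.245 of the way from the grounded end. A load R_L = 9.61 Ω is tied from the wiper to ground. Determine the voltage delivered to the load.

Split the track: R_lower = x·R_p = 6.321 Ω, R_upper = (1−x)·R_p = 19.48 Ω.
(x·R_p) ‖ R_L = 3.813 Ω.
V_out = 26.8 × 3.813/(19.48 + 3.813) = 4.387 V.

V_out ≈ 4.39 V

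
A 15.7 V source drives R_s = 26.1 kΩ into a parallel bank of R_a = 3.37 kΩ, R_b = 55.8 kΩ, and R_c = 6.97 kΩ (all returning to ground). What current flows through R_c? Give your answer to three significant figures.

I ≈ 0.174 mA

Equivalent of the parallel group: R_p = 2.183 kΩ.
V_A = 15.7 × 2.183/28.28 = 1.212 V.
I(R_c) = V_A / R_c = 1.212/6.97 = 0.1738 mA.
(Check via current divider: I_total = 0.5551 mA; share G_k/ΣG = 0.3132 → same result.)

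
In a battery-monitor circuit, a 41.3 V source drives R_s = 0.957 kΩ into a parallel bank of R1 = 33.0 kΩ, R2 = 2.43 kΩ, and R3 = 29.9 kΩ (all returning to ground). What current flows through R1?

Parallel bank: R_p = 1/(1/33.0 + 1/2.43 + 1/29.9) = 2.104 kΩ.
V_A by voltage divider: V_A = 41.3 × 2.104/(0.957 + 2.104) = 28.39 V.
Branch current I = V_A/R1 = 28.39/33.0 = 0.8602 mA.

I ≈ 0.860 mA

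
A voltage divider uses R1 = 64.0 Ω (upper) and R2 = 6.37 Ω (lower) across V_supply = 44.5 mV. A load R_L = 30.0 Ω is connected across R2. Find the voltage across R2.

R2 ‖ R_L = (6.37 × 30.0)/(6.37 + 30.0) = 5.254 Ω.
Now apply the divider: V_out = 44.5 × 0.07587 = 3.376 mV.
(Unloaded it would be 4.03 mV; the load pulls it down.)

V_out ≈ 3.38 mV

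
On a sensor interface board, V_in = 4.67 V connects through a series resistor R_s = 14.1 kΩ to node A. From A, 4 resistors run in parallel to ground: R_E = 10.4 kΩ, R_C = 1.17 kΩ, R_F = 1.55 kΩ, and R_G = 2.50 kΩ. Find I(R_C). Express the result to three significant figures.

Equivalent of the parallel group: R_p = 0.5010 kΩ.
V_A = 4.67 × 0.5010/14.60 = 0.1602 V.
I(R_C) = V_A / R_C = 0.1602/1.17 = 0.1370 mA.
(Check via current divider: I_total = 0.3198 mA; share G_k/ΣG = 0.4282 → same result.)

I ≈ 0.137 mA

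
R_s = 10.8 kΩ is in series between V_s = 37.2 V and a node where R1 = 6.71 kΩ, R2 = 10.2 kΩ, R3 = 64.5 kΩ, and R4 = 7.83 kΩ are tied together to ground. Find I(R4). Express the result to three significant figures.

I ≈ 0.911 mA

Combine the parallel branches: R_p = (1/6.71 + 1/10.2 + 1/64.5 + 1/7.83)⁻¹ = 2.562 kΩ.
V_A by voltage divider: V_A = 37.2 × 2.562/(10.8 + 2.562) = 7.133 V.
Branch current I = V_A/R4 = 7.133/7.83 = 0.9110 mA.
(Check via current divider: I_total = 2.784 mA; share G_k/ΣG = 0.3272 → same result.)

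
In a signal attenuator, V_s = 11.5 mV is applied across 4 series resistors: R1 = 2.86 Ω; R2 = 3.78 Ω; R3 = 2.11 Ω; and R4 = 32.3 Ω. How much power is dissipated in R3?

ΣR = 41.05 Ω → I = 11.5/41.05 = 0.2801 mA.
P = I²R = 0.07848 × 2.11 = 0.1656 µW.

P ≈ 0.166 µW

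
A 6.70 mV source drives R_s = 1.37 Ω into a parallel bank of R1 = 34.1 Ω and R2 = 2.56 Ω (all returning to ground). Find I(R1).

I ≈ 0.125 mA

Combine the parallel branches: R_p = (1/34.1 + 1/2.56)⁻¹ = 2.381 Ω.
Node voltage V_A = V_s · R_p/(R_s + R_p) = 6.70 × 0.6348 = 4.253 mV.
Branch current I = V_A/R1 = 4.253/34.1 = 0.1247 mA.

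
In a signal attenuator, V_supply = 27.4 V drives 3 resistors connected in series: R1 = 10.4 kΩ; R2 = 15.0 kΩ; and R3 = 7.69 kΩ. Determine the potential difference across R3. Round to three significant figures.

Series total: ΣR = 10.4 + 15.0 + 7.69 = 33.09 kΩ.
V = V_supply · R/ΣR = 27.4 × 0.2324 = 6.368 V.

V ≈ 6.37 V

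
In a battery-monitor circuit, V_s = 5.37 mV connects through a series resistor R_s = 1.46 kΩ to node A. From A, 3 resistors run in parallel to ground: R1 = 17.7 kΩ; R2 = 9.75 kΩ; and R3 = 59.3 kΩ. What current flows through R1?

Parallel bank: R_p = 1/(1/17.7 + 1/9.75 + 1/59.3) = 5.684 kΩ.
V_A = 5.37 × 5.684/7.144 = 4.273 mV.
Branch current I = V_A/R1 = 4.273/17.7 = 0.2414 µA.

I ≈ 0.241 µA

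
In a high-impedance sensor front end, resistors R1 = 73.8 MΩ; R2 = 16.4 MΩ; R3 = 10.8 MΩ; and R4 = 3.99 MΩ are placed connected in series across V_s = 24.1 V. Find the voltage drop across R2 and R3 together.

V ≈ 6.24 V

Total series resistance ΣR = 73.8 + 16.4 + 10.8 + 3.99 = 105.0 MΩ.
R_{R2..R3} = 16.4 + 10.8 = 27.20 MΩ.
By the voltage-divider rule, V = 24.1 × 27.20/105.0 = 6.244 V.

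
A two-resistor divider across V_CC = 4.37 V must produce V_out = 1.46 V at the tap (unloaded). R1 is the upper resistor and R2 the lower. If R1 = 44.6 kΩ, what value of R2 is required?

Required fraction k = V_out/V_CC = 0.3341.
So R2 = R1 · V_out/(V_CC − V_out) = 44.6 × 1.46/(4.37 − 1.46) = 44.6 × 0.5017 = 22.38 kΩ.

R2 ≈ 22.4 kΩ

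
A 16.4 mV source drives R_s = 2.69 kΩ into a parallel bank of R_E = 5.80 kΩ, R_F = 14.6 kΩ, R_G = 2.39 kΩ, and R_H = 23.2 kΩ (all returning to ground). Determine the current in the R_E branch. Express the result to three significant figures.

Combine the parallel branches: R_p = (1/5.80 + 1/14.6 + 1/2.39 + 1/23.2)⁻¹ = 1.424 kΩ.
Node voltage V_A = V_CC · R_p/(R_s + R_p) = 16.4 × 0.3461 = 5.676 mV.
Branch current I = V_A/R_E = 5.676/5.80 = 0.9786 µA.
(Equivalently: I_total = 3.987 µA, then current-divider fraction G_k/ΣG = 0.2455.)

I ≈ 0.979 µA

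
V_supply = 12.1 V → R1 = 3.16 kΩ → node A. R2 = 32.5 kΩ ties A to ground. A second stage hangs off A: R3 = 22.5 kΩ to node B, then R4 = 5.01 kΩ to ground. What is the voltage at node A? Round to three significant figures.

The second stage (R3 + R4 = 27.51 kΩ) loads node A in parallel with R2.
R2 ‖ (R3+R4) = 14.90 kΩ.
First divider: V_A = V_supply · 14.90/(3.16 + 14.90) = 9.983 V.

V_A ≈ 9.98 V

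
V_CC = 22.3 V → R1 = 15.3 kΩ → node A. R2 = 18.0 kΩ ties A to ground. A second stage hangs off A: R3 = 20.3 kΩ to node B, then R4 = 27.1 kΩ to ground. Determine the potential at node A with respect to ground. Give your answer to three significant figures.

V_A ≈ 10.3 V

Node A sees R2 in parallel with the series input of stage 2, R3 + R4 = 47.40 kΩ.
Effective lower resistance at A: R2 ‖ 47.40 = 13.05 kΩ.
So V_A = 22.3 × 0.4602 = 10.26 V.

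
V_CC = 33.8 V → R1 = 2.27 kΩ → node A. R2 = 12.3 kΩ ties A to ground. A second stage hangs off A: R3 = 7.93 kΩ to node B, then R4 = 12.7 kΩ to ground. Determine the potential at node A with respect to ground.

V_A ≈ 26.1 V

Looking into the second stage from A: R3 + R4 = 20.63 kΩ appears in parallel with R2.
R2 ‖ (R3+R4) = 7.706 kΩ.
V_A = 33.8 × 7.706/(2.27 + 7.706) = 26.11 V.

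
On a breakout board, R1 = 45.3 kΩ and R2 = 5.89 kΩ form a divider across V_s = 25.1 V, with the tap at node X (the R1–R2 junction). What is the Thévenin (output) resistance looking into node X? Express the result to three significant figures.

R_th ≈ 5.21 kΩ

Looking into X with the source shorted: R_th = R1·R2/(R1+R2) = 45.30 × 5.89/51.19 = 5.212 kΩ.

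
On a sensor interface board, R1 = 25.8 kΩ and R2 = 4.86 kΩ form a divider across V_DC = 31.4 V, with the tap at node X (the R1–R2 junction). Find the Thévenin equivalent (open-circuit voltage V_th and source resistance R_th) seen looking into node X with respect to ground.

V_th ≈ 4.98 V, R_th ≈ 4.09 kΩ

V_th is the unloaded tap voltage: V_DC · R2/(R1+R2) = 31.4 × 0.1585 = 4.977 V.
Zeroing V_DC shorts the top of R1 to ground, so R_th = R1 ‖ R2 = 4.090 kΩ.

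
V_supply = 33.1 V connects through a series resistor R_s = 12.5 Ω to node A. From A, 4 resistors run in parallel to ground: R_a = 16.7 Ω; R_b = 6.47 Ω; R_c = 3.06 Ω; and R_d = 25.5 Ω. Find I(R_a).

Equivalent of the parallel group: R_p = 1.723 Ω.
Node voltage V_A = V_supply · R_p/(R_s + R_p) = 33.1 × 0.1211 = 4.009 V.
Branch current I = V_A/R_a = 4.009/16.7 = 0.2401 A.

I ≈ 0.240 A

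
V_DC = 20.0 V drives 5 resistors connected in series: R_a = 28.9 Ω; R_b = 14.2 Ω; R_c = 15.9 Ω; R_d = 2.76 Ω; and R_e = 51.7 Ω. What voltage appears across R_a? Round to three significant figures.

V ≈ 5.09 V

ΣR = 28.9 + 14.2 + 15.9 + 2.76 + 51.7 = 113.5 Ω.
V = V_DC · R/ΣR = 20.0 × 0.2547 = 5.094 V.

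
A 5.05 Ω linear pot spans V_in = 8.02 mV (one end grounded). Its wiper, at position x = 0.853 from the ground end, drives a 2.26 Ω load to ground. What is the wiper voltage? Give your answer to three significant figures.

V_out ≈ 5.34 mV

The pot divides into 0.7424 Ω above the wiper and 4.308 Ω below.
R_L loads the lower segment: effective lower R = 1.482 Ω.
Then V_out = V_in · 1.482/(0.7424 + 1.482) = 5.344 mV.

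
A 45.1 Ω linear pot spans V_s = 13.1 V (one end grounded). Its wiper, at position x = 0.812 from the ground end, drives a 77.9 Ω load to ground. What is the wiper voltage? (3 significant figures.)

V_out ≈ 9.77 V

Split the track: R_lower = x·R_p = 36.62 Ω, R_upper = (1−x)·R_p = 8.479 Ω.
Lower segment in parallel with the load: 36.62 ‖ 77.9 = 24.91 Ω.
V_out = 13.1 × 24.91/(8.479 + 24.91) = 9.773 V.
(Unloaded: V_out = x·V_s = 10.6 V.)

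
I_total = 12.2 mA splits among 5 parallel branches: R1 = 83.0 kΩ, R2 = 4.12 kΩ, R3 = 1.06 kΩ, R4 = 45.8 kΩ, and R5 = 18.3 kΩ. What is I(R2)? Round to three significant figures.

Conductances: ΣG = 1/83.0 + 1/4.12 + 1/1.06 + 1/45.8 + 1/18.3 = 1.275 (1/kΩ).
R2 takes the fraction G_k/ΣG = 0.2427/1.275 = 0.1904, so I = 12.2 × 0.1904 = 2.323 mA.

I ≈ 2.32 mA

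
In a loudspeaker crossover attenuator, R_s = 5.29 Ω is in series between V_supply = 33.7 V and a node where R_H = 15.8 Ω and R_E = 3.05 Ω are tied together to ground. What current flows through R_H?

I ≈ 0.695 A

Equivalent of the parallel group: R_p = 2.556 Ω.
V_A = 33.7 × 2.556/7.846 = 10.98 V.
I(R_H) = V_A / R_H = 10.98/15.8 = 0.6949 A.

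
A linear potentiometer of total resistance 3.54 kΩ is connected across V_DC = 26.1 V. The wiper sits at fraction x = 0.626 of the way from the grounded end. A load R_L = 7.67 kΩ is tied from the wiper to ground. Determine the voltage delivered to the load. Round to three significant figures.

V_out ≈ 14.7 V

The pot divides into 1.324 kΩ above the wiper and 2.216 kΩ below.
(x·R_p) ‖ R_L = 1.719 kΩ.
Then V_out = V_DC · 1.719/(1.324 + 1.719) = 14.75 V.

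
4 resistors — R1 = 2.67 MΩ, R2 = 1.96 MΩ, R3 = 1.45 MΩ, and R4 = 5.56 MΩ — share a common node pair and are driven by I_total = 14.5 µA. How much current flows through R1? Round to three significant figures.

Conductances: ΣG = 1/2.67 + 1/1.96 + 1/1.45 + 1/5.56 = 1.754 (1/MΩ).
Current divider: I(R1) = I_total · G_k/ΣG = 14.5 × (0.3745/1.754) = 14.5 × 0.2135 = 3.096 µA.

I ≈ 3.10 µA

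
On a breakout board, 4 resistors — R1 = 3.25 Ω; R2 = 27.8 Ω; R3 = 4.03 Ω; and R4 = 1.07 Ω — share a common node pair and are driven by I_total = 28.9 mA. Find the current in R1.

I ≈ 5.83 mA

Total conductance ΣG = 1/3.25 + 1/27.8 + 1/4.03 + 1/1.07 = 1.526 (units of 1/Ω).
R1 takes the fraction G_k/ΣG = 0.3077/1.526 = 0.2016, so I = 28.9 × 0.2016 = 5.826 mA.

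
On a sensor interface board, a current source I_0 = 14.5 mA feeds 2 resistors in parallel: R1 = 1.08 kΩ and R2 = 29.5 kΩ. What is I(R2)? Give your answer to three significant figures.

I ≈ 0.512 mA

With just two branches, the current splits inversely with resistance.
I(R2) = 14.5 × 1.08/(1.08 + 29.5) = 14.5 × 0.03532 = 0.5121 mA.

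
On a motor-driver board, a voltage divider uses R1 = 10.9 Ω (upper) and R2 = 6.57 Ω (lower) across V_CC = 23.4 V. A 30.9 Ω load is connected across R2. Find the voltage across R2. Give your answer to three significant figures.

V_out ≈ 7.77 V

The load sits in parallel with R2, giving an effective lower resistance R2' = R2·R_L/(R2+R_L) = 5.418 Ω.
Now apply the divider: V_out = 23.4 × 0.3320 = 7.769 V.
(Unloaded it would be 8.80 V; the load pulls it down.)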